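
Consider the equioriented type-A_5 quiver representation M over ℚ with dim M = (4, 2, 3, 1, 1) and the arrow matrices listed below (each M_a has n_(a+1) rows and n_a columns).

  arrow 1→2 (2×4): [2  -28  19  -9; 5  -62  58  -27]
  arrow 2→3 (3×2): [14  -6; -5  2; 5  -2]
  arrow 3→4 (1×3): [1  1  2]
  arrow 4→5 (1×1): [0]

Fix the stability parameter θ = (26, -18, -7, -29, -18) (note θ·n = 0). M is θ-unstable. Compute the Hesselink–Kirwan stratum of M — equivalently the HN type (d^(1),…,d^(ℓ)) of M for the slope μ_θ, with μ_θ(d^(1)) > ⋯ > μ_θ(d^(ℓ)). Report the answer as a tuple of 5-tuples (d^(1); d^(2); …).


Interval decomposition of M: I[1,1]^2, I[1,3], I[1,4], I[3,3], I[5,5].
HN type (ℓ=4): μ^(1)=26; μ^(2)=1/3; μ^(3)=-7; μ^(4)=-18

((2, 0, 0, 0, 0); (1, 1, 1, 0, 0); (1, 1, 2, 1, 0); (0, 0, 0, 0, 1))


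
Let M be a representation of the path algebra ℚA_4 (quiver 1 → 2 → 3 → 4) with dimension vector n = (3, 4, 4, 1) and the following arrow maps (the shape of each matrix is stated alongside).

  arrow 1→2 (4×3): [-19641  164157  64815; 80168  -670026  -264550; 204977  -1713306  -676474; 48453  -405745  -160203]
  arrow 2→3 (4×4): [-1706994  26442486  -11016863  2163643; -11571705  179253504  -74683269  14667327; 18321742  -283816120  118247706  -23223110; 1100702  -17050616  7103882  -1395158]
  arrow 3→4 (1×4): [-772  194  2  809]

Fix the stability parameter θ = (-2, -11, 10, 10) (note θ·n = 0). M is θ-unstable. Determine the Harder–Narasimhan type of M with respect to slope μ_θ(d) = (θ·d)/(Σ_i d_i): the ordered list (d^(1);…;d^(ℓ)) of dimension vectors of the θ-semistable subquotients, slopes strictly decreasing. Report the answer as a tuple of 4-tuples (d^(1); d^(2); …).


Barcode: M ≅ I[1,1], I[1,3]^2, I[2,2]^2, I[3,3], I[3,4]. HN layers by μ_θ (4 steps, strictly decreasing):
  μ^(1)=10; μ^(2)=-2; μ^(3)=-13/2; μ^(4)=-11

((0, 0, 4, 1); (1, 0, 0, 0); (2, 2, 0, 0); (0, 2, 0, 0))


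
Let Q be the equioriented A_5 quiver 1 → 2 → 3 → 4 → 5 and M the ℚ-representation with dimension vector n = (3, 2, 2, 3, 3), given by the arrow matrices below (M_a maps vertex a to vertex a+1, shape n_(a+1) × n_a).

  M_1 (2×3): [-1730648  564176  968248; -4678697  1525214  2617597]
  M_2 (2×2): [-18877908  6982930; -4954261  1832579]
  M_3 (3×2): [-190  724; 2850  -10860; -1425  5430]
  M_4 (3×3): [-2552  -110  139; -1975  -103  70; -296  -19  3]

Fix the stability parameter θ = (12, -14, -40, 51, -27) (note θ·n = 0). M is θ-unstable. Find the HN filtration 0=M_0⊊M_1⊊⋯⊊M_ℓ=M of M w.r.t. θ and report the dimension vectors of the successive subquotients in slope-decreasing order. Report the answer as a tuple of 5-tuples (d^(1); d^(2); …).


Interval decomposition of M: I[1,1]^2, I[1,3], I[2,5], I[4,5]^2.
HN type (ℓ=3): μ^(1)=12; μ^(2)=-14; μ^(3)=-27

((2, 0, 0, 3, 3); (1, 1, 1, 0, 0); (0, 1, 1, 0, 0))


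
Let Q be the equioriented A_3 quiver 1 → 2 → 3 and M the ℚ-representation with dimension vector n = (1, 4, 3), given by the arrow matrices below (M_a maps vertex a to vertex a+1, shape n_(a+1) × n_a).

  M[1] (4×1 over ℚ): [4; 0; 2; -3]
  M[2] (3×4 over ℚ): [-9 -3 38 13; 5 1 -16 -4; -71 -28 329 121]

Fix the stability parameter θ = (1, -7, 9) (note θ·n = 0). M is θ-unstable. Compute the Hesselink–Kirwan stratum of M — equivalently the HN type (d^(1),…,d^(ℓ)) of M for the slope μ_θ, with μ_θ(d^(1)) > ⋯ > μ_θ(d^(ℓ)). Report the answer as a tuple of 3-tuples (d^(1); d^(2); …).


Via rank(M_{q-1}∘⋯∘M_p): M ≅ I[1,3], I[2,2], I[2,3]^2.
μ_θ-semistable layers: μ^(1)=9; μ^(2)=-3; μ^(3)=-7

((0, 0, 3); (1, 1, 0); (0, 3, 0))


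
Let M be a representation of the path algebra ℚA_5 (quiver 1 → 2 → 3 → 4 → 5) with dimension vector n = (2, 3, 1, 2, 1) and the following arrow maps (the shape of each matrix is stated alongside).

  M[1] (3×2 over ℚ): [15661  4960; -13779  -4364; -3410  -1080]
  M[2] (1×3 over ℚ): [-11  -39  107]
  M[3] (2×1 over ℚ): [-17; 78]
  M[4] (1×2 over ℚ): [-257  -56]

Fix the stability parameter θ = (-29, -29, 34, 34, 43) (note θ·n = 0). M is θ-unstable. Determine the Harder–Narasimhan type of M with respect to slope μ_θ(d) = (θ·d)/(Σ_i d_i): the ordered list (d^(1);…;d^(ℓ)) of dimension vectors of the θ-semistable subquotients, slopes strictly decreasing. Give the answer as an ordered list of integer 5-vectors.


Via rank(M_{q-1}∘⋯∘M_p): M ≅ I[1,2], I[1,5], I[2,2], I[4,4].
μ_θ-semistable layers: μ^(1)=43; μ^(2)=34; μ^(3)=-29

((0, 0, 0, 0, 1); (0, 0, 1, 2, 0); (2, 3, 0, 0, 0))


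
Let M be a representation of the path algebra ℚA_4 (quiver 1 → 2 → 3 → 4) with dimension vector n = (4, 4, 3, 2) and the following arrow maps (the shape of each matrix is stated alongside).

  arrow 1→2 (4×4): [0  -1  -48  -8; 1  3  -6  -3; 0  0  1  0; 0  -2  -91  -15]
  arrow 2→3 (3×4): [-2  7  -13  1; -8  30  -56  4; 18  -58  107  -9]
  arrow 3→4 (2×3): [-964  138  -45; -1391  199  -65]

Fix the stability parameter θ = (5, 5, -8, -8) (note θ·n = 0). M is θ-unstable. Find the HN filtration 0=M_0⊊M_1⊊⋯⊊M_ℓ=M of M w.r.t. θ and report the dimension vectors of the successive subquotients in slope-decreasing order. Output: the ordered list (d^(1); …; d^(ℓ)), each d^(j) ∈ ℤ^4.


Interval decomposition of M: I[1,2]^2, I[1,4]^2, I[3,3].
HN type (ℓ=3): μ^(1)=5; μ^(2)=-3/2; μ^(3)=-8

((2, 2, 0, 0); (2, 2, 2, 2); (0, 0, 1, 0))


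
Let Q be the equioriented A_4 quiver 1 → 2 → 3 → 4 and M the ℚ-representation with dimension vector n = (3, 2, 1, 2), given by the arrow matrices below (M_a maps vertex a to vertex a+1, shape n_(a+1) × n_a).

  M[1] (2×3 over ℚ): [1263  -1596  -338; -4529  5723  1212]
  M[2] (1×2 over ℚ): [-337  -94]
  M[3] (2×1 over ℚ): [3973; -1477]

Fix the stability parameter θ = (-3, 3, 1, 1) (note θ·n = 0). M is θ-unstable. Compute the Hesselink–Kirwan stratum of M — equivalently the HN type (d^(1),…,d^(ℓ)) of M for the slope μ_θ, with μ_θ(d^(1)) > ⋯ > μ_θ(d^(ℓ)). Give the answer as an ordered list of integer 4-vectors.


Barcode: M ≅ I[1,1], I[1,2], I[1,4], I[4,4]. HN layers by μ_θ (4 steps, strictly decreasing):
  μ^(1)=3; μ^(2)=5/3; μ^(3)=1; μ^(4)=-3

((0, 1, 0, 0); (0, 1, 1, 1); (0, 0, 0, 1); (3, 0, 0, 0))


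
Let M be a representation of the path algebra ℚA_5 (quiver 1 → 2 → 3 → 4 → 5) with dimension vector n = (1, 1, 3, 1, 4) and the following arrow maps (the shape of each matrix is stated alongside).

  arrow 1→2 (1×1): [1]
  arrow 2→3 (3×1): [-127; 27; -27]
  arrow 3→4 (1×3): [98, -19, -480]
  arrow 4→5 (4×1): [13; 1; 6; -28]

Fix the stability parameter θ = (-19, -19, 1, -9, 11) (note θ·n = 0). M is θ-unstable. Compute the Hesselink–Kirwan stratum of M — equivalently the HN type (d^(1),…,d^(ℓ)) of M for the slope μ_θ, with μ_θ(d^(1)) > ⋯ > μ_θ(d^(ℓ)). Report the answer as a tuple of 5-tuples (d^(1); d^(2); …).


Barcode: M ≅ I[1,5], I[3,3]^2, I[5,5]^3. HN layers by μ_θ (4 steps, strictly decreasing):
  μ^(1)=11; μ^(2)=1; μ^(3)=-4; μ^(4)=-19

((0, 0, 0, 0, 4); (0, 0, 2, 0, 0); (0, 0, 1, 1, 0); (1, 1, 0, 0, 0))


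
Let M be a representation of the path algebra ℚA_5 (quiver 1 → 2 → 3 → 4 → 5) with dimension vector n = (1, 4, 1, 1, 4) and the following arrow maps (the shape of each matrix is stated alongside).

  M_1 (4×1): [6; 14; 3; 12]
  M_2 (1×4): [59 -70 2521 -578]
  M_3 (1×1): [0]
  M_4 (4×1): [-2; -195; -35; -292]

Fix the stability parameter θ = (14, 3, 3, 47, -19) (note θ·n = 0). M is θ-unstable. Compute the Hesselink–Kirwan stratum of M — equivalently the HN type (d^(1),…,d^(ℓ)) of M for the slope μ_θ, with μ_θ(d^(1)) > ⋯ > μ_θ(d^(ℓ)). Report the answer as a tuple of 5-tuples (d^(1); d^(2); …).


Barcode: M ≅ I[1,3], I[2,2]^3, I[4,5], I[5,5]^3. HN layers by μ_θ (4 steps, strictly decreasing):
  μ^(1)=14; μ^(2)=20/3; μ^(3)=3; μ^(4)=-19

((0, 0, 0, 1, 1); (1, 1, 1, 0, 0); (0, 3, 0, 0, 0); (0, 0, 0, 0, 3))


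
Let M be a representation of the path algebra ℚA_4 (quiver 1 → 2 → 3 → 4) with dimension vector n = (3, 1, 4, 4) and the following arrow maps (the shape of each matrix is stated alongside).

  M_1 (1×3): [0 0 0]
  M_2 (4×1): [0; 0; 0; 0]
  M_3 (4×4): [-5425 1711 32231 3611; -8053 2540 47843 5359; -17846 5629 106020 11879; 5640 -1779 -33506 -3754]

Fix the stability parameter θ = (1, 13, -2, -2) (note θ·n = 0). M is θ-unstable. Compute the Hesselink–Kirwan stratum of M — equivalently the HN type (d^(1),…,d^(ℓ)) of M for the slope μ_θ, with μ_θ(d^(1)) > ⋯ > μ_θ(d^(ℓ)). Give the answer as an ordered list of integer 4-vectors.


Barcode: M ≅ I[1,1]^3, I[2,2], I[3,4]^4. HN layers by μ_θ (3 steps, strictly decreasing):
  μ^(1)=13; μ^(2)=1; μ^(3)=-2

((0, 1, 0, 0); (3, 0, 0, 0); (0, 0, 4, 4))


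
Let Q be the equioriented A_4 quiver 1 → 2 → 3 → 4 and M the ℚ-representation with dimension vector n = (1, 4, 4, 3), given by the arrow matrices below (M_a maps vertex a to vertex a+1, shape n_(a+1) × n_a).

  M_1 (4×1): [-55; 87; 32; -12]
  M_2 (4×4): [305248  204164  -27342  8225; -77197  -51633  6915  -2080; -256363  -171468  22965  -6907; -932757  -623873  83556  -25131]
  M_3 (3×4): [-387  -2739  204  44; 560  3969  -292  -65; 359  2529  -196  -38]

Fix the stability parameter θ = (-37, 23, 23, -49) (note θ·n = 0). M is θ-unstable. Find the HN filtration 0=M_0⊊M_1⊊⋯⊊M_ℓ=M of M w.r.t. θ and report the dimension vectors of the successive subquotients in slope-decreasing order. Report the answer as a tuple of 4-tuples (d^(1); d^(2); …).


Via rank(M_{q-1}∘⋯∘M_p): M ≅ I[1,3], I[2,3], I[2,4]^2, I[4,4].
μ_θ-semistable layers: μ^(1)=23; μ^(2)=-1; μ^(3)=-37; μ^(4)=-49

((0, 2, 2, 0); (0, 2, 2, 2); (1, 0, 0, 0); (0, 0, 0, 1))


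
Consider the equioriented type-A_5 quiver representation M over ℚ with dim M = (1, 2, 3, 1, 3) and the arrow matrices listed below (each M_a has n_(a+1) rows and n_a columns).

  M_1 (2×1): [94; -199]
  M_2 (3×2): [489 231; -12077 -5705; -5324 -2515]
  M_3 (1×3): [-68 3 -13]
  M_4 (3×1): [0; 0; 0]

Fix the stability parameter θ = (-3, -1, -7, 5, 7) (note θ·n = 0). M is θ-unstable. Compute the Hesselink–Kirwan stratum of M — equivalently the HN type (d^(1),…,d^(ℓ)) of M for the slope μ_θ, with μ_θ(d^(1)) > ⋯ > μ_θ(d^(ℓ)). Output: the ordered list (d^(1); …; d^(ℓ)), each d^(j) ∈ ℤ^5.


Barcode: M ≅ I[1,4], I[2,3], I[3,3], I[5,5]^3. HN layers by μ_θ (5 steps, strictly decreasing):
  μ^(1)=7; μ^(2)=5; μ^(3)=-11/3; μ^(4)=-4; μ^(5)=-7

((0, 0, 0, 0, 3); (0, 0, 0, 1, 0); (1, 1, 1, 0, 0); (0, 1, 1, 0, 0); (0, 0, 1, 0, 0))


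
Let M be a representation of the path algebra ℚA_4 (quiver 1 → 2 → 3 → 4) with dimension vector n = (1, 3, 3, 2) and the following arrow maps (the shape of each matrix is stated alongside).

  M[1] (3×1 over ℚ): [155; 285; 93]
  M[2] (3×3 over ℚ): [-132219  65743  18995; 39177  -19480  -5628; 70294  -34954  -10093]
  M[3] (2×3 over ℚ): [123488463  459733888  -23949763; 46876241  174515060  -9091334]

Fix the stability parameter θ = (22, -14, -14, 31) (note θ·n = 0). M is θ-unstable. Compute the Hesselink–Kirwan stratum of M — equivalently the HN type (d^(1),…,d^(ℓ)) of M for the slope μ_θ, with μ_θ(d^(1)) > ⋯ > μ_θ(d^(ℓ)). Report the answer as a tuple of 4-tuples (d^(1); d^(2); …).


Via rank(M_{q-1}∘⋯∘M_p): M ≅ I[1,4], I[2,3], I[2,4].
μ_θ-semistable layers: μ^(1)=31; μ^(2)=-2; μ^(3)=-14

((0, 0, 0, 2); (1, 1, 1, 0); (0, 2, 2, 0))


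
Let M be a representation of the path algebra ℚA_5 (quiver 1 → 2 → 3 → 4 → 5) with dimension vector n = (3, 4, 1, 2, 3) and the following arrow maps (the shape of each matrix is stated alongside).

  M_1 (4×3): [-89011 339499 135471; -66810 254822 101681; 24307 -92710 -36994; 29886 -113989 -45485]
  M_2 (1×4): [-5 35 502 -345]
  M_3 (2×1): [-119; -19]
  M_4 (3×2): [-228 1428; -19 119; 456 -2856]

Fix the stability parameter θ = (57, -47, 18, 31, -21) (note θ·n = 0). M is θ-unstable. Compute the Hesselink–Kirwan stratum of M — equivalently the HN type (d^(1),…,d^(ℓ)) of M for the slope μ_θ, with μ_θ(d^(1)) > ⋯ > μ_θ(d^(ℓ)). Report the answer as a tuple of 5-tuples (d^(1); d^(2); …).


Interval decomposition of M: I[1,2]^2, I[1,4], I[2,2], I[4,5], I[5,5]^2.
HN type (ℓ=5): μ^(1)=31; μ^(2)=18; μ^(3)=5; μ^(4)=-21; μ^(5)=-47

((0, 0, 0, 1, 0); (0, 0, 1, 0, 0); (3, 3, 0, 1, 1); (0, 0, 0, 0, 2); (0, 1, 0, 0, 0))


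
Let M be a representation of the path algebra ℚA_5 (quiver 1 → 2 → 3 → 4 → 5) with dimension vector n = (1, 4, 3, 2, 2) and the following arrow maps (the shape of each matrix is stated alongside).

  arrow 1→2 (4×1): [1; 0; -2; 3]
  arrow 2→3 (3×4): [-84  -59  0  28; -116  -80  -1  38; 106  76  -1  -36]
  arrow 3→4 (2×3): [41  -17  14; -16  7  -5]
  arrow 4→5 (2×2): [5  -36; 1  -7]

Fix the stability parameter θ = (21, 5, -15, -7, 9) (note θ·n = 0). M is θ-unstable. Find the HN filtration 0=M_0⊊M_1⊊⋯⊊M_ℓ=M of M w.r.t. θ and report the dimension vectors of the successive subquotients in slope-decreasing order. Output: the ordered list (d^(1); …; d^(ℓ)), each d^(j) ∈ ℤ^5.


Barcode: M ≅ I[1,2], I[2,3], I[2,5]^2. HN layers by μ_θ (4 steps, strictly decreasing):
  μ^(1)=13; μ^(2)=9; μ^(3)=-5; μ^(4)=-17/3

((1, 1, 0, 0, 0); (0, 0, 0, 0, 2); (0, 1, 1, 0, 0); (0, 2, 2, 2, 0))


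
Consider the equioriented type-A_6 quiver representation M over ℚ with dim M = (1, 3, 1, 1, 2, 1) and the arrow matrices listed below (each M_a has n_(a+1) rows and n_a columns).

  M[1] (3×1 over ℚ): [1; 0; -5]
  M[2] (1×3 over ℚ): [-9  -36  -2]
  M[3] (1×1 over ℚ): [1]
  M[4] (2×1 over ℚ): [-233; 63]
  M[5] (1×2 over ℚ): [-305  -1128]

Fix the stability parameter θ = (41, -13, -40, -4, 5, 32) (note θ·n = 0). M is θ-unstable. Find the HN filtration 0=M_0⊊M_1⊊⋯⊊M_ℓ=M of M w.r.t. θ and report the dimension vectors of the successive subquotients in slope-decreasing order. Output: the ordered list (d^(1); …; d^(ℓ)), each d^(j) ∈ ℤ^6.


Interval decomposition of M: I[1,6], I[2,2]^2, I[5,5].
HN type (ℓ=4): μ^(1)=32; μ^(2)=5; μ^(3)=-4; μ^(4)=-13

((0, 0, 0, 0, 0, 1); (0, 0, 0, 0, 2, 0); (1, 1, 1, 1, 0, 0); (0, 2, 0, 0, 0, 0))


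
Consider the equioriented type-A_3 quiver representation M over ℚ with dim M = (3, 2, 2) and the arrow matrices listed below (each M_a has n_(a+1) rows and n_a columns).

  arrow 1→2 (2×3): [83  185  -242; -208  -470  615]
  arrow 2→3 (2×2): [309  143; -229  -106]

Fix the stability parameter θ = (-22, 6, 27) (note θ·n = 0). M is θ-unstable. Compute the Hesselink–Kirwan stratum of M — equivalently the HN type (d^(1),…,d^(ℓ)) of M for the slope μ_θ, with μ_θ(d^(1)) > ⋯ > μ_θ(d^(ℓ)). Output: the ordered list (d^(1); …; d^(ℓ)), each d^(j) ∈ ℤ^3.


Barcode: M ≅ I[1,1], I[1,3]^2. HN layers by μ_θ (3 steps, strictly decreasing):
  μ^(1)=27; μ^(2)=6; μ^(3)=-22

((0, 0, 2); (0, 2, 0); (3, 0, 0))


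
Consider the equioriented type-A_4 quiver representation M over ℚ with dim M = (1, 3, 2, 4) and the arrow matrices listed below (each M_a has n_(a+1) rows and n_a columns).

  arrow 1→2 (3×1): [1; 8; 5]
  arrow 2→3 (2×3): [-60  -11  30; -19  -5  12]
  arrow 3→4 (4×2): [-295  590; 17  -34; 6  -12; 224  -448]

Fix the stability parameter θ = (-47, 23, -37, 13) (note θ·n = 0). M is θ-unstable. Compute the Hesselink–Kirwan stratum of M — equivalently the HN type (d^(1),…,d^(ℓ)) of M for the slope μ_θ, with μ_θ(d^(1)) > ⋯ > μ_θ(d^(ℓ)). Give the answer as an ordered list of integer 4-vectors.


Via rank(M_{q-1}∘⋯∘M_p): M ≅ I[1,3], I[2,2], I[2,4], I[4,4]^3.
μ_θ-semistable layers: μ^(1)=23; μ^(2)=13; μ^(3)=-7; μ^(4)=-47

((0, 1, 0, 0); (0, 0, 0, 4); (0, 2, 2, 0); (1, 0, 0, 0))


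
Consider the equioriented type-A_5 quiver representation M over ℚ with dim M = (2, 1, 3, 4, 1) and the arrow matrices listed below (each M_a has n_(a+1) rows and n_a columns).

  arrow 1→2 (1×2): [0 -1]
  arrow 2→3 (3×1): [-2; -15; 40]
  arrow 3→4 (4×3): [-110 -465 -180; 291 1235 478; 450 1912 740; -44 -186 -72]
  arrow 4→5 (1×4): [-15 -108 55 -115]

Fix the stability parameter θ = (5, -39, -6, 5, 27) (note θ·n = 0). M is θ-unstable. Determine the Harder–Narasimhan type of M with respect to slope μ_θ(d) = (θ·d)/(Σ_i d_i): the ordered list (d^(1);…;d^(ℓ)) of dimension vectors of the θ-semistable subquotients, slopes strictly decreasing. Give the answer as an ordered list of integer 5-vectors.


Interval decomposition of M: I[1,1], I[1,5], I[3,3], I[3,4], I[4,4]^2.
HN type (ℓ=4): μ^(1)=27; μ^(2)=5; μ^(3)=-6; μ^(4)=-17

((0, 0, 0, 0, 1); (1, 0, 0, 4, 0); (0, 0, 3, 0, 0); (1, 1, 0, 0, 0))


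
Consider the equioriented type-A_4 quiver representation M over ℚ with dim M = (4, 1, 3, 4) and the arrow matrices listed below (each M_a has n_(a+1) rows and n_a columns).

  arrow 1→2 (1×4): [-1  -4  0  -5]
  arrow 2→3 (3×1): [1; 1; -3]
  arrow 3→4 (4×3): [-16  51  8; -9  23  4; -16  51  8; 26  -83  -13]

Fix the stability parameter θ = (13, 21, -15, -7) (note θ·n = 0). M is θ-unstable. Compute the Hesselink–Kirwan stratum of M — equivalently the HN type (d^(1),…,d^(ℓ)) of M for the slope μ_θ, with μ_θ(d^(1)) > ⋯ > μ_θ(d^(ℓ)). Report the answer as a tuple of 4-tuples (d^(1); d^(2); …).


Via rank(M_{q-1}∘⋯∘M_p): M ≅ I[1,1]^3, I[1,4], I[3,4]^2, I[4,4].
μ_θ-semistable layers: μ^(1)=13; μ^(2)=3; μ^(3)=-7; μ^(4)=-15

((3, 0, 0, 0); (1, 1, 1, 1); (0, 0, 0, 3); (0, 0, 2, 0))


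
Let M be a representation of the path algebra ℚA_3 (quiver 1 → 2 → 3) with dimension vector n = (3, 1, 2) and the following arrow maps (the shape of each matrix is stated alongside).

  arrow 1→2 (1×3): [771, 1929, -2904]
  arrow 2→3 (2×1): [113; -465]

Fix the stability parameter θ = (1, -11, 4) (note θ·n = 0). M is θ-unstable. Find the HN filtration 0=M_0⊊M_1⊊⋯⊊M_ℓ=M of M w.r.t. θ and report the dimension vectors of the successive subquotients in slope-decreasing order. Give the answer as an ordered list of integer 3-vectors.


Barcode: M ≅ I[1,1]^2, I[1,3], I[3,3]. HN layers by μ_θ (3 steps, strictly decreasing):
  μ^(1)=4; μ^(2)=1; μ^(3)=-5

((0, 0, 2); (2, 0, 0); (1, 1, 0))


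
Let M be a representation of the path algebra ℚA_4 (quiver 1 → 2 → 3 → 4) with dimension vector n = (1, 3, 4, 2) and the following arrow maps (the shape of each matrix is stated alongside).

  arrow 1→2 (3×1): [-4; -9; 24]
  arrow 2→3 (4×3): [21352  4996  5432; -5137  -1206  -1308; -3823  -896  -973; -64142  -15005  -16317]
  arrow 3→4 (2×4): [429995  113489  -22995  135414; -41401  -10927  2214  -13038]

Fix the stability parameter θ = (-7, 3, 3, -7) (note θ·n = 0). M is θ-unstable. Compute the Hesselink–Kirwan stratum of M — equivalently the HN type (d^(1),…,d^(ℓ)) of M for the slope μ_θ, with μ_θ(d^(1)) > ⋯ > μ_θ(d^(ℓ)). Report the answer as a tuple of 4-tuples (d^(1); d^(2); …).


Interval decomposition of M: I[1,3], I[2,4]^2, I[3,3].
HN type (ℓ=3): μ^(1)=3; μ^(2)=-1/3; μ^(3)=-7

((0, 1, 2, 0); (0, 2, 2, 2); (1, 0, 0, 0))


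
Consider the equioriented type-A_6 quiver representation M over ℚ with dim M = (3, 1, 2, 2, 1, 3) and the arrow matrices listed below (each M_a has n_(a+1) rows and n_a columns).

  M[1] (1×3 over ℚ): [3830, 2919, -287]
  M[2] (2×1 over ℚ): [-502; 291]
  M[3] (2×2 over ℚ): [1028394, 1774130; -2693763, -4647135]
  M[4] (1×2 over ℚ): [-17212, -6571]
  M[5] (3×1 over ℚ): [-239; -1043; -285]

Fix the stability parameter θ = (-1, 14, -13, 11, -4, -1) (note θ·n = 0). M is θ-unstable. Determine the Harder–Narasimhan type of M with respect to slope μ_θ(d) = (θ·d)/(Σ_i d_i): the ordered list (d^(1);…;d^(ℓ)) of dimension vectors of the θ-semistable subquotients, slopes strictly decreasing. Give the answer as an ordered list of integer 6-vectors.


Via rank(M_{q-1}∘⋯∘M_p): M ≅ I[1,1]^2, I[1,6], I[3,3], I[4,4], I[6,6]^2.
μ_θ-semistable layers: μ^(1)=11; μ^(2)=2; μ^(3)=1/2; μ^(4)=-1; μ^(5)=-13

((0, 0, 0, 1, 0, 0); (0, 0, 0, 1, 1, 1); (0, 1, 1, 0, 0, 0); (3, 0, 0, 0, 0, 2); (0, 0, 1, 0, 0, 0))


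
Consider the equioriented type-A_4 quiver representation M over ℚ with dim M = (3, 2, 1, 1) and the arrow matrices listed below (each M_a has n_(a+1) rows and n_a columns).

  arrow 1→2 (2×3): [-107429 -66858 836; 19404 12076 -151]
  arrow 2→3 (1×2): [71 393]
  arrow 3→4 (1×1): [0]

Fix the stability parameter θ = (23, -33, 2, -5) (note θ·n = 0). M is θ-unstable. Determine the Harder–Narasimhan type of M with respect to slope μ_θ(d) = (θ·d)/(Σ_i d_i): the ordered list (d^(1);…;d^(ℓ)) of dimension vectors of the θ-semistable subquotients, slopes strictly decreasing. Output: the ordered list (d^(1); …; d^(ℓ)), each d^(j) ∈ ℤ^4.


Via rank(M_{q-1}∘⋯∘M_p): M ≅ I[1,1], I[1,2], I[1,3], I[4,4].
μ_θ-semistable layers: μ^(1)=23; μ^(2)=2; μ^(3)=-5

((1, 0, 0, 0); (0, 0, 1, 0); (2, 2, 0, 1))


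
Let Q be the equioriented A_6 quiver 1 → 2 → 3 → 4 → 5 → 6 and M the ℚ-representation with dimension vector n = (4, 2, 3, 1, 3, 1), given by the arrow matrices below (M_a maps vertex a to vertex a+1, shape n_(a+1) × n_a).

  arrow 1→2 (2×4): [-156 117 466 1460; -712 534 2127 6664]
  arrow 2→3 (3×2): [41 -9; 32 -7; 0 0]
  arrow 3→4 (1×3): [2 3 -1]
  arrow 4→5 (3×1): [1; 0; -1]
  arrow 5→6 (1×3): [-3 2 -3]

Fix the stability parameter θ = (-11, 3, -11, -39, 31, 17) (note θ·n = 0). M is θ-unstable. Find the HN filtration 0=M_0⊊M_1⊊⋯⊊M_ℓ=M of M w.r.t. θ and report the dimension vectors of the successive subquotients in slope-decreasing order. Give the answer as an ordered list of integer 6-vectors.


Interval decomposition of M: I[1,1]^2, I[1,3], I[1,5], I[3,3], I[5,5], I[5,6].
HN type (ℓ=5): μ^(1)=31; μ^(2)=24; μ^(3)=-4; μ^(4)=-11; μ^(5)=-29/2

((0, 0, 0, 0, 2, 0); (0, 0, 0, 0, 1, 1); (0, 1, 1, 0, 0, 0); (3, 0, 1, 0, 0, 0); (1, 1, 1, 1, 0, 0))


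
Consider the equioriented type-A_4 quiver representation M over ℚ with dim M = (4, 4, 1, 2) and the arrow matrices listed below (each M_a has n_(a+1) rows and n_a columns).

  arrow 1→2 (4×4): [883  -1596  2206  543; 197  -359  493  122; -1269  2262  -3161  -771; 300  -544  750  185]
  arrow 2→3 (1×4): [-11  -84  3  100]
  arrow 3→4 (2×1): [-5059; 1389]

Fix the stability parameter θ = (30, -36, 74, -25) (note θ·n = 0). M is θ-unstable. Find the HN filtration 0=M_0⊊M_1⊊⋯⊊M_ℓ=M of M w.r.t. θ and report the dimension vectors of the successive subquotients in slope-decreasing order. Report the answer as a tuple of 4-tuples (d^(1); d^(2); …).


Barcode: M ≅ I[1,2]^3, I[1,4], I[4,4]. HN layers by μ_θ (3 steps, strictly decreasing):
  μ^(1)=49/2; μ^(2)=-3; μ^(3)=-25

((0, 0, 1, 1); (4, 4, 0, 0); (0, 0, 0, 1))


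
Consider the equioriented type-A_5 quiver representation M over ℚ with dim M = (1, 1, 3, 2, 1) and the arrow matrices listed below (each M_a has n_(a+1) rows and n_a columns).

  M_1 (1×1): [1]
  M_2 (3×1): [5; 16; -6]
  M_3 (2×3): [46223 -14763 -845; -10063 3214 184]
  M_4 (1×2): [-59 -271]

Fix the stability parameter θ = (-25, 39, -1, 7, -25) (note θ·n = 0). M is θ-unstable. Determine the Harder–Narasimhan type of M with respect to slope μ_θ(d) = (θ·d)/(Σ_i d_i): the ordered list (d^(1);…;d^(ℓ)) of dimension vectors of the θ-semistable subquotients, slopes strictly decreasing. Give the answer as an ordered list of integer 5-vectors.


Via rank(M_{q-1}∘⋯∘M_p): M ≅ I[1,5], I[3,3], I[3,4].
μ_θ-semistable layers: μ^(1)=7; μ^(2)=5; μ^(3)=-1; μ^(4)=-25

((0, 0, 0, 1, 0); (0, 1, 1, 1, 1); (0, 0, 2, 0, 0); (1, 0, 0, 0, 0))


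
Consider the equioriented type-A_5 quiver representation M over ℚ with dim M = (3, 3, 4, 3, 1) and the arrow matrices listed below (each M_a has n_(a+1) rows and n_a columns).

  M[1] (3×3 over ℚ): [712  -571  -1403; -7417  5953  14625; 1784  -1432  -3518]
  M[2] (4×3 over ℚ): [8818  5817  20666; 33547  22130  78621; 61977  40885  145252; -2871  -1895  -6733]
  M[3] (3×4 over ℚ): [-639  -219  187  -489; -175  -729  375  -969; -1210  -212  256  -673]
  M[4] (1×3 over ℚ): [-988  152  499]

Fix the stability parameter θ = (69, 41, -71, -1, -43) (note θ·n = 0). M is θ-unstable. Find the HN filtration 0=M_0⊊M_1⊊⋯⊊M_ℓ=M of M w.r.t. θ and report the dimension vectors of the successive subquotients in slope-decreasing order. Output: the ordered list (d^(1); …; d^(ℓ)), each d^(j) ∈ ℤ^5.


Via rank(M_{q-1}∘⋯∘M_p): M ≅ I[1,4]^2, I[1,5], I[3,3].
μ_θ-semistable layers: μ^(1)=19/2; μ^(2)=-1; μ^(3)=-71

((2, 2, 2, 2, 0); (1, 1, 1, 1, 1); (0, 0, 1, 0, 0))


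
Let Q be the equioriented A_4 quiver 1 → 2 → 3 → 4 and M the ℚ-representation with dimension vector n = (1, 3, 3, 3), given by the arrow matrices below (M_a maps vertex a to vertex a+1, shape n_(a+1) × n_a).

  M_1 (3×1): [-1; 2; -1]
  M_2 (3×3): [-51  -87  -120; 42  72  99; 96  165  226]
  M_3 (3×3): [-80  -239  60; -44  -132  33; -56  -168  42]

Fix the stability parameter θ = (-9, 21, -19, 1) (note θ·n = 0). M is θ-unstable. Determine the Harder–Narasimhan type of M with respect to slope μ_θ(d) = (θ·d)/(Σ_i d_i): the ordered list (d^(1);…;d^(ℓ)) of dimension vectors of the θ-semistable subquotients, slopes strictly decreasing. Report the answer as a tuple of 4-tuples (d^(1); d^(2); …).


Barcode: M ≅ I[1,4], I[2,3], I[2,4], I[4,4]. HN layers by μ_θ (2 steps, strictly decreasing):
  μ^(1)=1; μ^(2)=-9

((0, 3, 3, 3); (1, 0, 0, 0))


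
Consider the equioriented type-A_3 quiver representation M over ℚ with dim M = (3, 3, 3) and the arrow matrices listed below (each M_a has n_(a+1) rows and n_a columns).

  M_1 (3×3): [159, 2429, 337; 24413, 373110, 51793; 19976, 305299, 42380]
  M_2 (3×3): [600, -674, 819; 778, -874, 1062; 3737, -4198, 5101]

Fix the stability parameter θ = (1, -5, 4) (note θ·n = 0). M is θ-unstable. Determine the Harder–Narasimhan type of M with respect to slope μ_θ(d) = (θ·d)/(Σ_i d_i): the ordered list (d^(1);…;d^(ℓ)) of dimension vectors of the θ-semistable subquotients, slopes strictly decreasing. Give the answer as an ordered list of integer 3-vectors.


Via rank(M_{q-1}∘⋯∘M_p): M ≅ I[1,3]^3.
μ_θ-semistable layers: μ^(1)=4; μ^(2)=-2

((0, 0, 3); (3, 3, 0))


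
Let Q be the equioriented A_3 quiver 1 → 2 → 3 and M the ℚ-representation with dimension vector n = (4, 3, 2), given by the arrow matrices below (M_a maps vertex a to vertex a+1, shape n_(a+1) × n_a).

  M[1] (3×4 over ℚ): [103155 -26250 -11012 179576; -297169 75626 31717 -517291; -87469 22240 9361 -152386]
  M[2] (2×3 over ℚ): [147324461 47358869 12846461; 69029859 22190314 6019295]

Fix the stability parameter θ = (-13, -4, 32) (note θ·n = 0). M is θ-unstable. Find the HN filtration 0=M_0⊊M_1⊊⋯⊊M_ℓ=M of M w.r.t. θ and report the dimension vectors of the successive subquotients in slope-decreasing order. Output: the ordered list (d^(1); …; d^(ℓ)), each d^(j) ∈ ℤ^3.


Via rank(M_{q-1}∘⋯∘M_p): M ≅ I[1,1], I[1,2], I[1,3]^2.
μ_θ-semistable layers: μ^(1)=32; μ^(2)=-4; μ^(3)=-13

((0, 0, 2); (0, 3, 0); (4, 0, 0))


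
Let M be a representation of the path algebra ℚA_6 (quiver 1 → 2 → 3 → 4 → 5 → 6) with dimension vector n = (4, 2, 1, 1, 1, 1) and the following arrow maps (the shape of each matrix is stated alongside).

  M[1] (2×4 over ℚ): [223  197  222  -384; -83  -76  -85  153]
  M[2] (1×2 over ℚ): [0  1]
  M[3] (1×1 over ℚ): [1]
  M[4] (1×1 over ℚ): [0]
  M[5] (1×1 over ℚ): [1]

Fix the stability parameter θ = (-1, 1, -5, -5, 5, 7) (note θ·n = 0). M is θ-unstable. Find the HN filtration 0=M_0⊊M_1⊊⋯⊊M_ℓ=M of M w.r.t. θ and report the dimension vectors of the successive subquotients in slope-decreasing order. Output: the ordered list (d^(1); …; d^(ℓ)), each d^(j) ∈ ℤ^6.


Interval decomposition of M: I[1,1]^2, I[1,2], I[1,4], I[5,6].
HN type (ℓ=5): μ^(1)=7; μ^(2)=5; μ^(3)=1; μ^(4)=-1; μ^(5)=-5/2

((0, 0, 0, 0, 0, 1); (0, 0, 0, 0, 1, 0); (0, 1, 0, 0, 0, 0); (3, 0, 0, 0, 0, 0); (1, 1, 1, 1, 0, 0))


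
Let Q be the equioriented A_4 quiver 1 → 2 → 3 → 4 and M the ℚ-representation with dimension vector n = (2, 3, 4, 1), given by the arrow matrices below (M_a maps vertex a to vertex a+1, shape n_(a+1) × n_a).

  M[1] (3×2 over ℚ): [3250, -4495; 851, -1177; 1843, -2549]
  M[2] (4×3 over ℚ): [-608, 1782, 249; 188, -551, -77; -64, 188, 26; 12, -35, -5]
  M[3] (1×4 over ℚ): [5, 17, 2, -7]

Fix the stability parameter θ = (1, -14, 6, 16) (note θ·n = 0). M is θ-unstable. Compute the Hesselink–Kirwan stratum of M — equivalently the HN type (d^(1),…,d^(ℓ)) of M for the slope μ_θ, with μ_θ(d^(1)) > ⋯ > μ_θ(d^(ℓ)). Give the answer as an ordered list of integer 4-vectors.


Interval decomposition of M: I[1,2], I[1,4], I[2,3], I[3,3]^2.
HN type (ℓ=4): μ^(1)=16; μ^(2)=6; μ^(3)=-13/2; μ^(4)=-14

((0, 0, 0, 1); (0, 0, 4, 0); (2, 2, 0, 0); (0, 1, 0, 0))


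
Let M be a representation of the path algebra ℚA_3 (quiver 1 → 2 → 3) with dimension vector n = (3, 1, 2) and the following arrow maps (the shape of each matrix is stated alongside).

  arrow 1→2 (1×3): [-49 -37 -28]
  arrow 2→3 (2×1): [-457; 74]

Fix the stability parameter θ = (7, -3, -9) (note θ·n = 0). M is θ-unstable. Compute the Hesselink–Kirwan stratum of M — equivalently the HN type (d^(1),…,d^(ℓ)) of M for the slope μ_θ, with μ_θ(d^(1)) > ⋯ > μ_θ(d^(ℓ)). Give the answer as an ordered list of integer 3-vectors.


Interval decomposition of M: I[1,1]^2, I[1,3], I[3,3].
HN type (ℓ=3): μ^(1)=7; μ^(2)=-5/3; μ^(3)=-9

((2, 0, 0); (1, 1, 1); (0, 0, 1))


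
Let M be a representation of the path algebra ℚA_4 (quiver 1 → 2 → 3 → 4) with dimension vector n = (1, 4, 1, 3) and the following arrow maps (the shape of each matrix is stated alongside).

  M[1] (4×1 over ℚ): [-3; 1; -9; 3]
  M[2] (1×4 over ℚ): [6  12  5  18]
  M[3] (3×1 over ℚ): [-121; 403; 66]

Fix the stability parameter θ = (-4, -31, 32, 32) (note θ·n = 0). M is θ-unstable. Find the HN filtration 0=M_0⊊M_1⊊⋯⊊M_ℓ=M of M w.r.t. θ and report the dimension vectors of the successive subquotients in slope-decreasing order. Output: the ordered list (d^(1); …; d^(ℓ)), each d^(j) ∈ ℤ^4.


Interval decomposition of M: I[1,4], I[2,2]^3, I[4,4]^2.
HN type (ℓ=3): μ^(1)=32; μ^(2)=-35/2; μ^(3)=-31

((0, 0, 1, 3); (1, 1, 0, 0); (0, 3, 0, 0))


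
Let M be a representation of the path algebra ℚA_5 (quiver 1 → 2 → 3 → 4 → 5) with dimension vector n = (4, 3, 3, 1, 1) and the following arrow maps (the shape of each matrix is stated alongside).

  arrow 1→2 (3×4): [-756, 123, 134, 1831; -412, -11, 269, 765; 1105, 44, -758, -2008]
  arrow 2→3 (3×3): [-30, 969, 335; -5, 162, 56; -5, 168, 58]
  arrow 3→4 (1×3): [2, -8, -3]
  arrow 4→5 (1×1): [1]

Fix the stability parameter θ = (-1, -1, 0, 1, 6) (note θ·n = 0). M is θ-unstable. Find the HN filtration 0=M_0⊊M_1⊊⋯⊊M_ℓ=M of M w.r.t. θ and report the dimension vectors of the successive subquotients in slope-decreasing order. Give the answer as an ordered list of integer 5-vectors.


Barcode: M ≅ I[1,1], I[1,2], I[1,3], I[1,5], I[3,3]. HN layers by μ_θ (4 steps, strictly decreasing):
  μ^(1)=6; μ^(2)=1; μ^(3)=0; μ^(4)=-1

((0, 0, 0, 0, 1); (0, 0, 0, 1, 0); (0, 0, 3, 0, 0); (4, 3, 0, 0, 0))


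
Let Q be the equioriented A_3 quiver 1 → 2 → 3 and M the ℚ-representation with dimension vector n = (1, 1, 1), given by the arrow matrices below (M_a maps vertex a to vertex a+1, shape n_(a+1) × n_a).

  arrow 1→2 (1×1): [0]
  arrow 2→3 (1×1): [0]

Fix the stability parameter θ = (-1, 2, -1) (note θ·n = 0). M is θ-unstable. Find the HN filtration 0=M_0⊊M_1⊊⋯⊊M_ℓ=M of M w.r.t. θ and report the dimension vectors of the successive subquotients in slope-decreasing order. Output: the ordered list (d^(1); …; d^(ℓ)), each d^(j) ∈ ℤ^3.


Interval decomposition of M: I[1,1], I[2,2], I[3,3].
HN type (ℓ=2): μ^(1)=2; μ^(2)=-1

((0, 1, 0); (1, 0, 1))


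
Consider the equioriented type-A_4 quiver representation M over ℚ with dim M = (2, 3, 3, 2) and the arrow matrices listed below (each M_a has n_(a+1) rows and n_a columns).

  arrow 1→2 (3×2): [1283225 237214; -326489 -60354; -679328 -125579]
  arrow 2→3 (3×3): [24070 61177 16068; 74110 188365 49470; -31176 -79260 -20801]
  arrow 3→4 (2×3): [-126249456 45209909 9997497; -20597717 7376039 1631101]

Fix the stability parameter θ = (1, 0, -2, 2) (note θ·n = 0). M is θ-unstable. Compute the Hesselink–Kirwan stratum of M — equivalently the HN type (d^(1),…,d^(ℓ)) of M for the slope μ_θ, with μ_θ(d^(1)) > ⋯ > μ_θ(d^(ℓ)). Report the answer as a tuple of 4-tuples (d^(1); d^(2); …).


Interval decomposition of M: I[1,4]^2, I[2,2], I[3,3].
HN type (ℓ=4): μ^(1)=2; μ^(2)=0; μ^(3)=-1/3; μ^(4)=-2

((0, 0, 0, 2); (0, 1, 0, 0); (2, 2, 2, 0); (0, 0, 1, 0))


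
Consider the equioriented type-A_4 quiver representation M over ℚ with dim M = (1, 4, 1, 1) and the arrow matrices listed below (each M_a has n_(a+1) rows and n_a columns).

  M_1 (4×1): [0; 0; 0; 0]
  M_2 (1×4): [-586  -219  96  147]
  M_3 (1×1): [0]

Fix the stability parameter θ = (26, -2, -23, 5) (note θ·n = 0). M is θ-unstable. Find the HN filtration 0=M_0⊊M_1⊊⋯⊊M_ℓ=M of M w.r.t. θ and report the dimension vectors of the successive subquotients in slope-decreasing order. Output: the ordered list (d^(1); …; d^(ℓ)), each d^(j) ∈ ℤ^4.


Interval decomposition of M: I[1,1], I[2,2]^3, I[2,3], I[4,4].
HN type (ℓ=4): μ^(1)=26; μ^(2)=5; μ^(3)=-2; μ^(4)=-25/2

((1, 0, 0, 0); (0, 0, 0, 1); (0, 3, 0, 0); (0, 1, 1, 0))


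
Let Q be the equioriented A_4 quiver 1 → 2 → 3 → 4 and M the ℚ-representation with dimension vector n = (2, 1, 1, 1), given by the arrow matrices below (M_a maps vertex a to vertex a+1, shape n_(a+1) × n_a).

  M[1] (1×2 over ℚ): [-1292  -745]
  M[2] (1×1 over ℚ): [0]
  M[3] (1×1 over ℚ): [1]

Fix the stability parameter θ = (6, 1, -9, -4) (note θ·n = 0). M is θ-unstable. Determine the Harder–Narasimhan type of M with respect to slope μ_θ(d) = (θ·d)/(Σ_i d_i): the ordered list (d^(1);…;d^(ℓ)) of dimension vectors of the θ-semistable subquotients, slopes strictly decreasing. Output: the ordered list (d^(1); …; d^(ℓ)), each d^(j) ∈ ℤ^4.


Interval decomposition of M: I[1,1], I[1,2], I[3,4].
HN type (ℓ=4): μ^(1)=6; μ^(2)=7/2; μ^(3)=-4; μ^(4)=-9

((1, 0, 0, 0); (1, 1, 0, 0); (0, 0, 0, 1); (0, 0, 1, 0))


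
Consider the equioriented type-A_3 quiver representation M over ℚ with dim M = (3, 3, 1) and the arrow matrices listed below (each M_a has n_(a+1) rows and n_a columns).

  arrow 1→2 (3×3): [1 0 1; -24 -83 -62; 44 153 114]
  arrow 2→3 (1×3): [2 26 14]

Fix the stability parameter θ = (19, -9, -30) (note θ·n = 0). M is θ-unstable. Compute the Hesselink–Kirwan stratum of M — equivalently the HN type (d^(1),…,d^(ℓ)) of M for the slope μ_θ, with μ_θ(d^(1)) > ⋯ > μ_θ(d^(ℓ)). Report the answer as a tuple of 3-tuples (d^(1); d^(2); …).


Via rank(M_{q-1}∘⋯∘M_p): M ≅ I[1,2]^2, I[1,3].
μ_θ-semistable layers: μ^(1)=5; μ^(2)=-20/3

((2, 2, 0); (1, 1, 1))


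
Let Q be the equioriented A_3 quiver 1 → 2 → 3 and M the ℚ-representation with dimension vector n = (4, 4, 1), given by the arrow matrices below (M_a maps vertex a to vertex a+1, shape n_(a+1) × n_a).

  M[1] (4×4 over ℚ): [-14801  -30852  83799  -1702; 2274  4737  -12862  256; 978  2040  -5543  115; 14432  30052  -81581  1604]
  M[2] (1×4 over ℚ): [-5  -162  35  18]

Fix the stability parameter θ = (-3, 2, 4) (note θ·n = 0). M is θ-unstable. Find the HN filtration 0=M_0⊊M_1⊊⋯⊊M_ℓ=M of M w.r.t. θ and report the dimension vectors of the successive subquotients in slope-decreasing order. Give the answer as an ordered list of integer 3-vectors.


Barcode: M ≅ I[1,2]^3, I[1,3]. HN layers by μ_θ (3 steps, strictly decreasing):
  μ^(1)=4; μ^(2)=2; μ^(3)=-3

((0, 0, 1); (0, 4, 0); (4, 0, 0))


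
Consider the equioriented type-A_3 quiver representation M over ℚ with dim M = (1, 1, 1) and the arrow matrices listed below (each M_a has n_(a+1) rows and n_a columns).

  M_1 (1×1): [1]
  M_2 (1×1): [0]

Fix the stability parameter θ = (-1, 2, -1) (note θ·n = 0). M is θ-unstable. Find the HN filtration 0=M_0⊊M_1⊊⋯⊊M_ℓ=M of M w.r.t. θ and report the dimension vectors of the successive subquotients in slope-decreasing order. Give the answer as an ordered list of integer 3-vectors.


Interval decomposition of M: I[1,2], I[3,3].
HN type (ℓ=2): μ^(1)=2; μ^(2)=-1

((0, 1, 0); (1, 0, 1))


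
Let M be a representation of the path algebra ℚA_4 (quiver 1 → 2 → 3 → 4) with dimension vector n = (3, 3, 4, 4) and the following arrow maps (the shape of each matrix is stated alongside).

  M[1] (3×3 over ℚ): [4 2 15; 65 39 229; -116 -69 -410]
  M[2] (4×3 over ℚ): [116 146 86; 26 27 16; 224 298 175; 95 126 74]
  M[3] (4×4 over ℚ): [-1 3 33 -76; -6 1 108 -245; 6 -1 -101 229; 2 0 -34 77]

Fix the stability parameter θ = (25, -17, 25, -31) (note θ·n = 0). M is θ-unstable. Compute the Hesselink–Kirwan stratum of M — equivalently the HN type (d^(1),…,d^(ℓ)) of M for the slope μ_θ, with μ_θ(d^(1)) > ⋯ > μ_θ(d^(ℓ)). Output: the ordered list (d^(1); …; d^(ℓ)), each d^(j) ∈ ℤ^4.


Via rank(M_{q-1}∘⋯∘M_p): M ≅ I[1,4]^3, I[3,4].
μ_θ-semistable layers: μ^(1)=1/2; μ^(2)=-3

((3, 3, 3, 3); (0, 0, 1, 1))


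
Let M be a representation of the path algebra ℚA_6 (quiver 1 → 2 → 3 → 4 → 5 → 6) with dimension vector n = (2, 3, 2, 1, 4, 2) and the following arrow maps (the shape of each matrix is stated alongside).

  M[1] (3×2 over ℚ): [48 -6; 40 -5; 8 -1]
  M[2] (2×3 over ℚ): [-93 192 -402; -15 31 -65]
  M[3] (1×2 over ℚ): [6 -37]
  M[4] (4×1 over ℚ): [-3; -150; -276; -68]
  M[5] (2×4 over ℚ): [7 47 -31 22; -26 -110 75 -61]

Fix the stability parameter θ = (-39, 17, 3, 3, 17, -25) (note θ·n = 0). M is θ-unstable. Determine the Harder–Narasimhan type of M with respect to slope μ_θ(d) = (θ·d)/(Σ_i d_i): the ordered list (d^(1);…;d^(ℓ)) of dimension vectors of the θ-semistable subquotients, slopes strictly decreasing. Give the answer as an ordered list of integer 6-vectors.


Barcode: M ≅ I[1,1], I[1,2], I[2,3], I[2,6], I[5,5]^2, I[5,6]. HN layers by μ_θ (5 steps, strictly decreasing):
  μ^(1)=17; μ^(2)=10; μ^(3)=3; μ^(4)=-4; μ^(5)=-39

((0, 1, 0, 0, 2, 0); (0, 1, 1, 0, 0, 0); (0, 1, 1, 1, 1, 1); (0, 0, 0, 0, 1, 1); (2, 0, 0, 0, 0, 0))


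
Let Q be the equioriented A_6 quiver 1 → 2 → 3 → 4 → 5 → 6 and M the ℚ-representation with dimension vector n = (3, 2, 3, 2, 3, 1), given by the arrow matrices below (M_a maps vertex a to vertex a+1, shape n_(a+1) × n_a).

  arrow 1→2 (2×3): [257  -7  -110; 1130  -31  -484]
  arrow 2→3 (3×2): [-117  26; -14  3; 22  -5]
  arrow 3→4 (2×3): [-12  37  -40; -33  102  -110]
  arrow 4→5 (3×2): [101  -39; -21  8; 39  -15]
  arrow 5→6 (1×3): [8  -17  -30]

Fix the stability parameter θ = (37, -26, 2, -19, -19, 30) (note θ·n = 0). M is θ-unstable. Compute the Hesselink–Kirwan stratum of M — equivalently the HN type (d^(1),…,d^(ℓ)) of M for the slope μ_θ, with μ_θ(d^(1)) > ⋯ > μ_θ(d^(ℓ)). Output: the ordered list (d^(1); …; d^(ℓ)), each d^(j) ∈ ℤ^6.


Barcode: M ≅ I[1,1], I[1,5], I[1,6], I[3,3], I[5,5]. HN layers by μ_θ (5 steps, strictly decreasing):
  μ^(1)=37; μ^(2)=30; μ^(3)=2; μ^(4)=-5; μ^(5)=-19

((1, 0, 0, 0, 0, 0); (0, 0, 0, 0, 0, 1); (0, 0, 1, 0, 0, 0); (2, 2, 2, 2, 2, 0); (0, 0, 0, 0, 1, 0))
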